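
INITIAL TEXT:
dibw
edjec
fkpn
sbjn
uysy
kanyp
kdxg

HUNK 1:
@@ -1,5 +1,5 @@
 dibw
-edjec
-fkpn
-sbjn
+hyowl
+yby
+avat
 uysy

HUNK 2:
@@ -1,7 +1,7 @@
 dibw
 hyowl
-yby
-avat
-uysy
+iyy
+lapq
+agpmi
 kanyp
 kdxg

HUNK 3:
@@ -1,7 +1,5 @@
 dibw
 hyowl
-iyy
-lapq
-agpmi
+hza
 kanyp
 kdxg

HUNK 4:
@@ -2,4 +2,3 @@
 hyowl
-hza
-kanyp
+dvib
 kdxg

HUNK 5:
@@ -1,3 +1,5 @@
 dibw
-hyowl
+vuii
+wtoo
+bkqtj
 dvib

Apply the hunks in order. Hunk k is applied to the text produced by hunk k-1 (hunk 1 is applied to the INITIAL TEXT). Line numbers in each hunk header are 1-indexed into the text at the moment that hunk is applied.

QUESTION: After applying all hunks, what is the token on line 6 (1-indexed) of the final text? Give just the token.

Answer: kdxg

Derivation:
Hunk 1: at line 1 remove [edjec,fkpn,sbjn] add [hyowl,yby,avat] -> 7 lines: dibw hyowl yby avat uysy kanyp kdxg
Hunk 2: at line 1 remove [yby,avat,uysy] add [iyy,lapq,agpmi] -> 7 lines: dibw hyowl iyy lapq agpmi kanyp kdxg
Hunk 3: at line 1 remove [iyy,lapq,agpmi] add [hza] -> 5 lines: dibw hyowl hza kanyp kdxg
Hunk 4: at line 2 remove [hza,kanyp] add [dvib] -> 4 lines: dibw hyowl dvib kdxg
Hunk 5: at line 1 remove [hyowl] add [vuii,wtoo,bkqtj] -> 6 lines: dibw vuii wtoo bkqtj dvib kdxg
Final line 6: kdxg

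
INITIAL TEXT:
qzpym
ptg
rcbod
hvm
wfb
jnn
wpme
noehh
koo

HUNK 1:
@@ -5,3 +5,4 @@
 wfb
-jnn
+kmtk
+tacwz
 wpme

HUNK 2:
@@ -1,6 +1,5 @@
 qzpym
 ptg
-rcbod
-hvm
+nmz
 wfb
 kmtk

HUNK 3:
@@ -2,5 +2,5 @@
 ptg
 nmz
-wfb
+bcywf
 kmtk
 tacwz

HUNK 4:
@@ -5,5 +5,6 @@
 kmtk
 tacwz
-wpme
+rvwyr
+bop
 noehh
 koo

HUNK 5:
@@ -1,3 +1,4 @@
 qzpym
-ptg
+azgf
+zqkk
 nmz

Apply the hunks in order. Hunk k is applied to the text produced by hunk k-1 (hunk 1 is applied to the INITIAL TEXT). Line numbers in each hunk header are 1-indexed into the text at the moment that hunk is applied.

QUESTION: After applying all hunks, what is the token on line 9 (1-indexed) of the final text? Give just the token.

Answer: bop

Derivation:
Hunk 1: at line 5 remove [jnn] add [kmtk,tacwz] -> 10 lines: qzpym ptg rcbod hvm wfb kmtk tacwz wpme noehh koo
Hunk 2: at line 1 remove [rcbod,hvm] add [nmz] -> 9 lines: qzpym ptg nmz wfb kmtk tacwz wpme noehh koo
Hunk 3: at line 2 remove [wfb] add [bcywf] -> 9 lines: qzpym ptg nmz bcywf kmtk tacwz wpme noehh koo
Hunk 4: at line 5 remove [wpme] add [rvwyr,bop] -> 10 lines: qzpym ptg nmz bcywf kmtk tacwz rvwyr bop noehh koo
Hunk 5: at line 1 remove [ptg] add [azgf,zqkk] -> 11 lines: qzpym azgf zqkk nmz bcywf kmtk tacwz rvwyr bop noehh koo
Final line 9: bop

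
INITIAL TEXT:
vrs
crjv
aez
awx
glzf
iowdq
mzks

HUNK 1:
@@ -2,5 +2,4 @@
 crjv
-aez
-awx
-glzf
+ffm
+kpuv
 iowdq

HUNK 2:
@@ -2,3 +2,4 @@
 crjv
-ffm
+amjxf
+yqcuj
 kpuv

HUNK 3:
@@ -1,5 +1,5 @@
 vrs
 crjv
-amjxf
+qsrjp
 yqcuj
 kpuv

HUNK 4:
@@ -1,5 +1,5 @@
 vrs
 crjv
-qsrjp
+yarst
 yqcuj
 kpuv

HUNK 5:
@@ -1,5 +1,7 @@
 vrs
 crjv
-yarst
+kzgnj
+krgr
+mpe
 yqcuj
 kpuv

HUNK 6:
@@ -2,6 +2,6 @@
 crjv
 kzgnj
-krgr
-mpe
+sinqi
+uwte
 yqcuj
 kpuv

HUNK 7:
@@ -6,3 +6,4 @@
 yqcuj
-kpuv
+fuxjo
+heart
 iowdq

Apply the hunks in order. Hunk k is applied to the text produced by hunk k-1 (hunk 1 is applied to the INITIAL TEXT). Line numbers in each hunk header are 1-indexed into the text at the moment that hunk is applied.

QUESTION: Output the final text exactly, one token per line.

Answer: vrs
crjv
kzgnj
sinqi
uwte
yqcuj
fuxjo
heart
iowdq
mzks

Derivation:
Hunk 1: at line 2 remove [aez,awx,glzf] add [ffm,kpuv] -> 6 lines: vrs crjv ffm kpuv iowdq mzks
Hunk 2: at line 2 remove [ffm] add [amjxf,yqcuj] -> 7 lines: vrs crjv amjxf yqcuj kpuv iowdq mzks
Hunk 3: at line 1 remove [amjxf] add [qsrjp] -> 7 lines: vrs crjv qsrjp yqcuj kpuv iowdq mzks
Hunk 4: at line 1 remove [qsrjp] add [yarst] -> 7 lines: vrs crjv yarst yqcuj kpuv iowdq mzks
Hunk 5: at line 1 remove [yarst] add [kzgnj,krgr,mpe] -> 9 lines: vrs crjv kzgnj krgr mpe yqcuj kpuv iowdq mzks
Hunk 6: at line 2 remove [krgr,mpe] add [sinqi,uwte] -> 9 lines: vrs crjv kzgnj sinqi uwte yqcuj kpuv iowdq mzks
Hunk 7: at line 6 remove [kpuv] add [fuxjo,heart] -> 10 lines: vrs crjv kzgnj sinqi uwte yqcuj fuxjo heart iowdq mzks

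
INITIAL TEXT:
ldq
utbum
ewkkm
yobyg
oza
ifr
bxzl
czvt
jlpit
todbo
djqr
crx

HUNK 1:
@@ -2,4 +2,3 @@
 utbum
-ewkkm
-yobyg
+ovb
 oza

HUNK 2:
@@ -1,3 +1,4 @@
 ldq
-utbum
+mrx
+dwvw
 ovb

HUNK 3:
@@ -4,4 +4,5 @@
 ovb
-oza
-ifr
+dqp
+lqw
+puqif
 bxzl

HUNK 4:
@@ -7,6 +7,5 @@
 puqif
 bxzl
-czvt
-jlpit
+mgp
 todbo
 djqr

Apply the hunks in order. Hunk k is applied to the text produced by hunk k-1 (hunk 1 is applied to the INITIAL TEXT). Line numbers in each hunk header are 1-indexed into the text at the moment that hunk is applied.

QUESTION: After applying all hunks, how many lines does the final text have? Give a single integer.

Hunk 1: at line 2 remove [ewkkm,yobyg] add [ovb] -> 11 lines: ldq utbum ovb oza ifr bxzl czvt jlpit todbo djqr crx
Hunk 2: at line 1 remove [utbum] add [mrx,dwvw] -> 12 lines: ldq mrx dwvw ovb oza ifr bxzl czvt jlpit todbo djqr crx
Hunk 3: at line 4 remove [oza,ifr] add [dqp,lqw,puqif] -> 13 lines: ldq mrx dwvw ovb dqp lqw puqif bxzl czvt jlpit todbo djqr crx
Hunk 4: at line 7 remove [czvt,jlpit] add [mgp] -> 12 lines: ldq mrx dwvw ovb dqp lqw puqif bxzl mgp todbo djqr crx
Final line count: 12

Answer: 12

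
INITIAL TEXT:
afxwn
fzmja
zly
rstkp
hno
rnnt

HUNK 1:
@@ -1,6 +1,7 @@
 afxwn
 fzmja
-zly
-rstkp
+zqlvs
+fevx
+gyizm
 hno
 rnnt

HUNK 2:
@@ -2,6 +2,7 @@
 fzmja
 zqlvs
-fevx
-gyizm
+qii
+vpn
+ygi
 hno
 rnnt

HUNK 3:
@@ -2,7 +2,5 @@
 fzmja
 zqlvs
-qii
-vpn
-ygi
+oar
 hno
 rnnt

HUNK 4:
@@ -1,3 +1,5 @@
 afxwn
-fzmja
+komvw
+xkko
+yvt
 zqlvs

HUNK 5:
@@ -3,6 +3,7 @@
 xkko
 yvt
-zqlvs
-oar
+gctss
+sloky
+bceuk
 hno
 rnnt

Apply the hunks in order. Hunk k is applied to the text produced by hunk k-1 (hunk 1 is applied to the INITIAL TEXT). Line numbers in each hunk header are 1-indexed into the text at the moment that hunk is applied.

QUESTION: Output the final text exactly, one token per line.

Hunk 1: at line 1 remove [zly,rstkp] add [zqlvs,fevx,gyizm] -> 7 lines: afxwn fzmja zqlvs fevx gyizm hno rnnt
Hunk 2: at line 2 remove [fevx,gyizm] add [qii,vpn,ygi] -> 8 lines: afxwn fzmja zqlvs qii vpn ygi hno rnnt
Hunk 3: at line 2 remove [qii,vpn,ygi] add [oar] -> 6 lines: afxwn fzmja zqlvs oar hno rnnt
Hunk 4: at line 1 remove [fzmja] add [komvw,xkko,yvt] -> 8 lines: afxwn komvw xkko yvt zqlvs oar hno rnnt
Hunk 5: at line 3 remove [zqlvs,oar] add [gctss,sloky,bceuk] -> 9 lines: afxwn komvw xkko yvt gctss sloky bceuk hno rnnt

Answer: afxwn
komvw
xkko
yvt
gctss
sloky
bceuk
hno
rnnt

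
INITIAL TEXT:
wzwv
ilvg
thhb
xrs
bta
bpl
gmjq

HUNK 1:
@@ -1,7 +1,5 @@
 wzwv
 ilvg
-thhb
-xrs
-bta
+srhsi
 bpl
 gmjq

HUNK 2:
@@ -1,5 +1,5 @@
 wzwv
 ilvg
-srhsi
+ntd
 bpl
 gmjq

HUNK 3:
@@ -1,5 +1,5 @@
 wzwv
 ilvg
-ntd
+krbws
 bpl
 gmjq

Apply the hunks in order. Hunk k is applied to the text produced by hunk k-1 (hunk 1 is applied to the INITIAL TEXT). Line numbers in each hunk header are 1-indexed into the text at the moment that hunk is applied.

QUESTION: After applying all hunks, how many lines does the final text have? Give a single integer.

Hunk 1: at line 1 remove [thhb,xrs,bta] add [srhsi] -> 5 lines: wzwv ilvg srhsi bpl gmjq
Hunk 2: at line 1 remove [srhsi] add [ntd] -> 5 lines: wzwv ilvg ntd bpl gmjq
Hunk 3: at line 1 remove [ntd] add [krbws] -> 5 lines: wzwv ilvg krbws bpl gmjq
Final line count: 5

Answer: 5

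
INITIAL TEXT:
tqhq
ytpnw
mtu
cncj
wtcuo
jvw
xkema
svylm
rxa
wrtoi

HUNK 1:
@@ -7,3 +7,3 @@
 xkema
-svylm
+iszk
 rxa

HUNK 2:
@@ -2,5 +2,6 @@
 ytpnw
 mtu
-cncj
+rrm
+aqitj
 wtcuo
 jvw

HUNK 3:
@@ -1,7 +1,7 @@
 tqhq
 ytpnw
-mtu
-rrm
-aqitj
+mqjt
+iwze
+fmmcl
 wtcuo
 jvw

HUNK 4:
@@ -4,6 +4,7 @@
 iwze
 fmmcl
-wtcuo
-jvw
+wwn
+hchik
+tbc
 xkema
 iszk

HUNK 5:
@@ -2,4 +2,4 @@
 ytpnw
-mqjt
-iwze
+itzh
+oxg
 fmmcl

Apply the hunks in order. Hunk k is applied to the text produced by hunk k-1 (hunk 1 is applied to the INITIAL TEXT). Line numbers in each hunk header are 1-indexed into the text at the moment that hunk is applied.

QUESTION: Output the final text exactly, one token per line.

Answer: tqhq
ytpnw
itzh
oxg
fmmcl
wwn
hchik
tbc
xkema
iszk
rxa
wrtoi

Derivation:
Hunk 1: at line 7 remove [svylm] add [iszk] -> 10 lines: tqhq ytpnw mtu cncj wtcuo jvw xkema iszk rxa wrtoi
Hunk 2: at line 2 remove [cncj] add [rrm,aqitj] -> 11 lines: tqhq ytpnw mtu rrm aqitj wtcuo jvw xkema iszk rxa wrtoi
Hunk 3: at line 1 remove [mtu,rrm,aqitj] add [mqjt,iwze,fmmcl] -> 11 lines: tqhq ytpnw mqjt iwze fmmcl wtcuo jvw xkema iszk rxa wrtoi
Hunk 4: at line 4 remove [wtcuo,jvw] add [wwn,hchik,tbc] -> 12 lines: tqhq ytpnw mqjt iwze fmmcl wwn hchik tbc xkema iszk rxa wrtoi
Hunk 5: at line 2 remove [mqjt,iwze] add [itzh,oxg] -> 12 lines: tqhq ytpnw itzh oxg fmmcl wwn hchik tbc xkema iszk rxa wrtoi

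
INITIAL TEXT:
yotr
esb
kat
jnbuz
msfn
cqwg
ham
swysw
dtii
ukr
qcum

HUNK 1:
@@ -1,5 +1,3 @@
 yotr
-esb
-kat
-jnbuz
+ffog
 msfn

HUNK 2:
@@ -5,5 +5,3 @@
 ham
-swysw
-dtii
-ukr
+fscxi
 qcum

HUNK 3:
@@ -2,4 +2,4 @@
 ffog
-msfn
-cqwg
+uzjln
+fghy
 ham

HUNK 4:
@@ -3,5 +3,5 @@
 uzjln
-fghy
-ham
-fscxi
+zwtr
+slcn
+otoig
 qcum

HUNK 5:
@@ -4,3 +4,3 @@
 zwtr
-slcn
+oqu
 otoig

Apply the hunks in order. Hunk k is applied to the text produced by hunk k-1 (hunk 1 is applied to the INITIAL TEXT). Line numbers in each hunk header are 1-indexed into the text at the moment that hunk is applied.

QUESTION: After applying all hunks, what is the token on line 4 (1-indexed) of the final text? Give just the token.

Answer: zwtr

Derivation:
Hunk 1: at line 1 remove [esb,kat,jnbuz] add [ffog] -> 9 lines: yotr ffog msfn cqwg ham swysw dtii ukr qcum
Hunk 2: at line 5 remove [swysw,dtii,ukr] add [fscxi] -> 7 lines: yotr ffog msfn cqwg ham fscxi qcum
Hunk 3: at line 2 remove [msfn,cqwg] add [uzjln,fghy] -> 7 lines: yotr ffog uzjln fghy ham fscxi qcum
Hunk 4: at line 3 remove [fghy,ham,fscxi] add [zwtr,slcn,otoig] -> 7 lines: yotr ffog uzjln zwtr slcn otoig qcum
Hunk 5: at line 4 remove [slcn] add [oqu] -> 7 lines: yotr ffog uzjln zwtr oqu otoig qcum
Final line 4: zwtr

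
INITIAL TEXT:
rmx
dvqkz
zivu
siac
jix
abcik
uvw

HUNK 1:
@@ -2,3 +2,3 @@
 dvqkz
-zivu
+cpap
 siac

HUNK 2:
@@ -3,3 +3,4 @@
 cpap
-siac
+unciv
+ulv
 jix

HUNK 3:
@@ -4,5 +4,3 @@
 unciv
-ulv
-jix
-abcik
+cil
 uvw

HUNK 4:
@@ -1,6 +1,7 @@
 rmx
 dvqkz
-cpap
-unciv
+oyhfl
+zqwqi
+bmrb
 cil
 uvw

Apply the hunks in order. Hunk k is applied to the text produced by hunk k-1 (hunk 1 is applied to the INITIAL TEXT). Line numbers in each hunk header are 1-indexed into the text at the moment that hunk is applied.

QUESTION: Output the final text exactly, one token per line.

Answer: rmx
dvqkz
oyhfl
zqwqi
bmrb
cil
uvw

Derivation:
Hunk 1: at line 2 remove [zivu] add [cpap] -> 7 lines: rmx dvqkz cpap siac jix abcik uvw
Hunk 2: at line 3 remove [siac] add [unciv,ulv] -> 8 lines: rmx dvqkz cpap unciv ulv jix abcik uvw
Hunk 3: at line 4 remove [ulv,jix,abcik] add [cil] -> 6 lines: rmx dvqkz cpap unciv cil uvw
Hunk 4: at line 1 remove [cpap,unciv] add [oyhfl,zqwqi,bmrb] -> 7 lines: rmx dvqkz oyhfl zqwqi bmrb cil uvw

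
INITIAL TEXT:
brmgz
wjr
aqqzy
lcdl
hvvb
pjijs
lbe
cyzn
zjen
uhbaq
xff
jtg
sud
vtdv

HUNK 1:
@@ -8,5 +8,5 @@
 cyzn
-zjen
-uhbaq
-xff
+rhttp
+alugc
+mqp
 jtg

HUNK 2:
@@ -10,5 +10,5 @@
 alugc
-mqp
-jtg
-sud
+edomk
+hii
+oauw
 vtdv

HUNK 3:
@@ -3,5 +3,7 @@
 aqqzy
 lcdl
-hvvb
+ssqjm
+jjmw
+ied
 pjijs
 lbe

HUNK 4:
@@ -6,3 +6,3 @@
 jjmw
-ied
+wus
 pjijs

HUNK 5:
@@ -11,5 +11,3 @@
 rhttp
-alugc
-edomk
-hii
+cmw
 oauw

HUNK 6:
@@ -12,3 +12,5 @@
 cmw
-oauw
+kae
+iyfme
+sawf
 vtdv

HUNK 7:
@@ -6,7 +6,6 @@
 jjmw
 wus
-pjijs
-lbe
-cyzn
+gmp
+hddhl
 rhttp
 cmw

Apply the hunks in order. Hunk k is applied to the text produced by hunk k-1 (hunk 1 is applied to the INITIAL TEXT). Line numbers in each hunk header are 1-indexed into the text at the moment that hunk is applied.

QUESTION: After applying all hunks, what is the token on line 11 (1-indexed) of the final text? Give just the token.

Answer: cmw

Derivation:
Hunk 1: at line 8 remove [zjen,uhbaq,xff] add [rhttp,alugc,mqp] -> 14 lines: brmgz wjr aqqzy lcdl hvvb pjijs lbe cyzn rhttp alugc mqp jtg sud vtdv
Hunk 2: at line 10 remove [mqp,jtg,sud] add [edomk,hii,oauw] -> 14 lines: brmgz wjr aqqzy lcdl hvvb pjijs lbe cyzn rhttp alugc edomk hii oauw vtdv
Hunk 3: at line 3 remove [hvvb] add [ssqjm,jjmw,ied] -> 16 lines: brmgz wjr aqqzy lcdl ssqjm jjmw ied pjijs lbe cyzn rhttp alugc edomk hii oauw vtdv
Hunk 4: at line 6 remove [ied] add [wus] -> 16 lines: brmgz wjr aqqzy lcdl ssqjm jjmw wus pjijs lbe cyzn rhttp alugc edomk hii oauw vtdv
Hunk 5: at line 11 remove [alugc,edomk,hii] add [cmw] -> 14 lines: brmgz wjr aqqzy lcdl ssqjm jjmw wus pjijs lbe cyzn rhttp cmw oauw vtdv
Hunk 6: at line 12 remove [oauw] add [kae,iyfme,sawf] -> 16 lines: brmgz wjr aqqzy lcdl ssqjm jjmw wus pjijs lbe cyzn rhttp cmw kae iyfme sawf vtdv
Hunk 7: at line 6 remove [pjijs,lbe,cyzn] add [gmp,hddhl] -> 15 lines: brmgz wjr aqqzy lcdl ssqjm jjmw wus gmp hddhl rhttp cmw kae iyfme sawf vtdv
Final line 11: cmw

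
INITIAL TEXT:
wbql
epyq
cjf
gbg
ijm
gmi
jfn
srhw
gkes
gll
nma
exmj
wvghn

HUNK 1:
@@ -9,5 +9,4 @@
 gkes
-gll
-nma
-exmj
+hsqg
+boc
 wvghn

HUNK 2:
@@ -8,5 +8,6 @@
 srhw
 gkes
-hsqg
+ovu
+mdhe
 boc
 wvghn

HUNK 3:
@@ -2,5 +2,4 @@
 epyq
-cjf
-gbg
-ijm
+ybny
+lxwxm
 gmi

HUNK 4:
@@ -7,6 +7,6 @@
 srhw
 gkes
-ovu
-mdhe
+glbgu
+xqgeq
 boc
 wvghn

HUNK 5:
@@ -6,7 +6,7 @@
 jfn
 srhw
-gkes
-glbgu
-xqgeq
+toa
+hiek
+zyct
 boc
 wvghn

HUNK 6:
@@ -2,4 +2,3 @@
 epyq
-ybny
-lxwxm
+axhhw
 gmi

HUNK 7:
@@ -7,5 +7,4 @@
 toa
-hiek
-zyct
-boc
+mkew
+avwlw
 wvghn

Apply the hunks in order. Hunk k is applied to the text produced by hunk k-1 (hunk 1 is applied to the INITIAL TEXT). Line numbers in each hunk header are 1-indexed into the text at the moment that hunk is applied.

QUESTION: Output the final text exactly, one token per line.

Hunk 1: at line 9 remove [gll,nma,exmj] add [hsqg,boc] -> 12 lines: wbql epyq cjf gbg ijm gmi jfn srhw gkes hsqg boc wvghn
Hunk 2: at line 8 remove [hsqg] add [ovu,mdhe] -> 13 lines: wbql epyq cjf gbg ijm gmi jfn srhw gkes ovu mdhe boc wvghn
Hunk 3: at line 2 remove [cjf,gbg,ijm] add [ybny,lxwxm] -> 12 lines: wbql epyq ybny lxwxm gmi jfn srhw gkes ovu mdhe boc wvghn
Hunk 4: at line 7 remove [ovu,mdhe] add [glbgu,xqgeq] -> 12 lines: wbql epyq ybny lxwxm gmi jfn srhw gkes glbgu xqgeq boc wvghn
Hunk 5: at line 6 remove [gkes,glbgu,xqgeq] add [toa,hiek,zyct] -> 12 lines: wbql epyq ybny lxwxm gmi jfn srhw toa hiek zyct boc wvghn
Hunk 6: at line 2 remove [ybny,lxwxm] add [axhhw] -> 11 lines: wbql epyq axhhw gmi jfn srhw toa hiek zyct boc wvghn
Hunk 7: at line 7 remove [hiek,zyct,boc] add [mkew,avwlw] -> 10 lines: wbql epyq axhhw gmi jfn srhw toa mkew avwlw wvghn

Answer: wbql
epyq
axhhw
gmi
jfn
srhw
toa
mkew
avwlw
wvghn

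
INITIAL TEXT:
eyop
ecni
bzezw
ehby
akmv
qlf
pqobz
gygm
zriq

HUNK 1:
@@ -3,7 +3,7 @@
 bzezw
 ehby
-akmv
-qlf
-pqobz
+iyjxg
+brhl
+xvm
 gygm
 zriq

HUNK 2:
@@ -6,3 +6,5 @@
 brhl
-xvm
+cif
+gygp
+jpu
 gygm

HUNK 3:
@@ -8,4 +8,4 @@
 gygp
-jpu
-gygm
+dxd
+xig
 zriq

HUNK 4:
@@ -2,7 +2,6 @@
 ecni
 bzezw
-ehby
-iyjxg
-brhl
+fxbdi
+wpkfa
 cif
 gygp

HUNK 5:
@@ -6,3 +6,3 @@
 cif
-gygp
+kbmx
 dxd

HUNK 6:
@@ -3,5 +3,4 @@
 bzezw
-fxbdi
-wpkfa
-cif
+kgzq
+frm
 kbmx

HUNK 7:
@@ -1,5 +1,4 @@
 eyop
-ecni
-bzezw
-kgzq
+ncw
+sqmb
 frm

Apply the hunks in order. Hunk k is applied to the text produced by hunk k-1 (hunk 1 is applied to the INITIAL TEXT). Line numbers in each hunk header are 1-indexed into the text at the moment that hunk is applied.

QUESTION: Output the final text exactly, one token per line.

Answer: eyop
ncw
sqmb
frm
kbmx
dxd
xig
zriq

Derivation:
Hunk 1: at line 3 remove [akmv,qlf,pqobz] add [iyjxg,brhl,xvm] -> 9 lines: eyop ecni bzezw ehby iyjxg brhl xvm gygm zriq
Hunk 2: at line 6 remove [xvm] add [cif,gygp,jpu] -> 11 lines: eyop ecni bzezw ehby iyjxg brhl cif gygp jpu gygm zriq
Hunk 3: at line 8 remove [jpu,gygm] add [dxd,xig] -> 11 lines: eyop ecni bzezw ehby iyjxg brhl cif gygp dxd xig zriq
Hunk 4: at line 2 remove [ehby,iyjxg,brhl] add [fxbdi,wpkfa] -> 10 lines: eyop ecni bzezw fxbdi wpkfa cif gygp dxd xig zriq
Hunk 5: at line 6 remove [gygp] add [kbmx] -> 10 lines: eyop ecni bzezw fxbdi wpkfa cif kbmx dxd xig zriq
Hunk 6: at line 3 remove [fxbdi,wpkfa,cif] add [kgzq,frm] -> 9 lines: eyop ecni bzezw kgzq frm kbmx dxd xig zriq
Hunk 7: at line 1 remove [ecni,bzezw,kgzq] add [ncw,sqmb] -> 8 lines: eyop ncw sqmb frm kbmx dxd xig zriq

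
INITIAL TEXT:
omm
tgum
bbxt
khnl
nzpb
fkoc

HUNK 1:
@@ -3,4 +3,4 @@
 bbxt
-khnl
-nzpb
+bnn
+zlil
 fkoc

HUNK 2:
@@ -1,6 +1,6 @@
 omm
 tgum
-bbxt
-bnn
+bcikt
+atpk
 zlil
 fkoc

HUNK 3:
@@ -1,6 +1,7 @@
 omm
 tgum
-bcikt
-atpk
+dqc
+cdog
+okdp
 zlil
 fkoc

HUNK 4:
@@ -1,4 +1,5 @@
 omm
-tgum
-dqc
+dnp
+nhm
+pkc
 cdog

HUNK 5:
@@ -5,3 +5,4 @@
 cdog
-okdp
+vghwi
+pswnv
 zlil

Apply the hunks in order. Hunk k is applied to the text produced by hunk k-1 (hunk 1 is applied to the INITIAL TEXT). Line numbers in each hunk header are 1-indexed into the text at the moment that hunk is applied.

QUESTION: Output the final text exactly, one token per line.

Answer: omm
dnp
nhm
pkc
cdog
vghwi
pswnv
zlil
fkoc

Derivation:
Hunk 1: at line 3 remove [khnl,nzpb] add [bnn,zlil] -> 6 lines: omm tgum bbxt bnn zlil fkoc
Hunk 2: at line 1 remove [bbxt,bnn] add [bcikt,atpk] -> 6 lines: omm tgum bcikt atpk zlil fkoc
Hunk 3: at line 1 remove [bcikt,atpk] add [dqc,cdog,okdp] -> 7 lines: omm tgum dqc cdog okdp zlil fkoc
Hunk 4: at line 1 remove [tgum,dqc] add [dnp,nhm,pkc] -> 8 lines: omm dnp nhm pkc cdog okdp zlil fkoc
Hunk 5: at line 5 remove [okdp] add [vghwi,pswnv] -> 9 lines: omm dnp nhm pkc cdog vghwi pswnv zlil fkoc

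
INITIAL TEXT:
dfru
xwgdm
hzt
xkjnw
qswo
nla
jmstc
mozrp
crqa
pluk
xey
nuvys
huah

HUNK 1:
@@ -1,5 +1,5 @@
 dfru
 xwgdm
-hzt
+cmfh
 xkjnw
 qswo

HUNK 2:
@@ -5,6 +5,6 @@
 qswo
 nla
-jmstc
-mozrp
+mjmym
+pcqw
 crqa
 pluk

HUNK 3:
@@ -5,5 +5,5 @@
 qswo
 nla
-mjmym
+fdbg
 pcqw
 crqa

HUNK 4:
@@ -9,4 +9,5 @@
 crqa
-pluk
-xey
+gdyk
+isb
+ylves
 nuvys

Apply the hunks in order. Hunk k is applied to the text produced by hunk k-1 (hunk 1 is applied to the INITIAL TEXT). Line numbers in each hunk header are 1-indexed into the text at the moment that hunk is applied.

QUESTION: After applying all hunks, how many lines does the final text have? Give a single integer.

Hunk 1: at line 1 remove [hzt] add [cmfh] -> 13 lines: dfru xwgdm cmfh xkjnw qswo nla jmstc mozrp crqa pluk xey nuvys huah
Hunk 2: at line 5 remove [jmstc,mozrp] add [mjmym,pcqw] -> 13 lines: dfru xwgdm cmfh xkjnw qswo nla mjmym pcqw crqa pluk xey nuvys huah
Hunk 3: at line 5 remove [mjmym] add [fdbg] -> 13 lines: dfru xwgdm cmfh xkjnw qswo nla fdbg pcqw crqa pluk xey nuvys huah
Hunk 4: at line 9 remove [pluk,xey] add [gdyk,isb,ylves] -> 14 lines: dfru xwgdm cmfh xkjnw qswo nla fdbg pcqw crqa gdyk isb ylves nuvys huah
Final line count: 14

Answer: 14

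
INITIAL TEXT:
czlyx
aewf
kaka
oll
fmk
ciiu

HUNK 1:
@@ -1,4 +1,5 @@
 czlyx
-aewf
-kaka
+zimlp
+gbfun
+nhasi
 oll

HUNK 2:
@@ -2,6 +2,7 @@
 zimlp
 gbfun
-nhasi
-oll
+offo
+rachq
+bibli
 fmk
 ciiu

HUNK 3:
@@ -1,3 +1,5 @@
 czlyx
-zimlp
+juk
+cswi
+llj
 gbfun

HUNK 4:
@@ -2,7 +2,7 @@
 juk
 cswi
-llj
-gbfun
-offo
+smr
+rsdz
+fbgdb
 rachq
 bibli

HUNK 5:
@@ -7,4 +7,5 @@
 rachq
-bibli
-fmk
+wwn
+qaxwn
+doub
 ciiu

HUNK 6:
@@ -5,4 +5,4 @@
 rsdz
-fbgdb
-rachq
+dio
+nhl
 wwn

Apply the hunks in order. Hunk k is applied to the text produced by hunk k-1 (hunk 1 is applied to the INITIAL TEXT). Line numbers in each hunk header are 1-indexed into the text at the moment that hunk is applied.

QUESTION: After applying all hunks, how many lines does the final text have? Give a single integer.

Hunk 1: at line 1 remove [aewf,kaka] add [zimlp,gbfun,nhasi] -> 7 lines: czlyx zimlp gbfun nhasi oll fmk ciiu
Hunk 2: at line 2 remove [nhasi,oll] add [offo,rachq,bibli] -> 8 lines: czlyx zimlp gbfun offo rachq bibli fmk ciiu
Hunk 3: at line 1 remove [zimlp] add [juk,cswi,llj] -> 10 lines: czlyx juk cswi llj gbfun offo rachq bibli fmk ciiu
Hunk 4: at line 2 remove [llj,gbfun,offo] add [smr,rsdz,fbgdb] -> 10 lines: czlyx juk cswi smr rsdz fbgdb rachq bibli fmk ciiu
Hunk 5: at line 7 remove [bibli,fmk] add [wwn,qaxwn,doub] -> 11 lines: czlyx juk cswi smr rsdz fbgdb rachq wwn qaxwn doub ciiu
Hunk 6: at line 5 remove [fbgdb,rachq] add [dio,nhl] -> 11 lines: czlyx juk cswi smr rsdz dio nhl wwn qaxwn doub ciiu
Final line count: 11

Answer: 11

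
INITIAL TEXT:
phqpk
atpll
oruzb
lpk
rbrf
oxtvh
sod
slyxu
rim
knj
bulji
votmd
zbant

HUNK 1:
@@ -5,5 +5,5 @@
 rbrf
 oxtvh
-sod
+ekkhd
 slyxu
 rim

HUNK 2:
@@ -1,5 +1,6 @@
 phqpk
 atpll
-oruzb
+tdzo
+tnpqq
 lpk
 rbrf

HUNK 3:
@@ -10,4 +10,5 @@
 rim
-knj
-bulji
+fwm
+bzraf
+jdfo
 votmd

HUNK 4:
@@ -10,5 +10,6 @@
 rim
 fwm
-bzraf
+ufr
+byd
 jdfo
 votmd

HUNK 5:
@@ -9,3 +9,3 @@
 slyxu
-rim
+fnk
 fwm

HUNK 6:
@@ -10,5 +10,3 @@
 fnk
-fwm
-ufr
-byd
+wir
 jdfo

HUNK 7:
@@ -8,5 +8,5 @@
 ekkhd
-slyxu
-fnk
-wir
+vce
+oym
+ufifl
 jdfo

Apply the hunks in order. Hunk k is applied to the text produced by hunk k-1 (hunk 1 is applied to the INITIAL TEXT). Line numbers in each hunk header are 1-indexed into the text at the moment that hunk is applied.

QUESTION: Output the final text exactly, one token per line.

Hunk 1: at line 5 remove [sod] add [ekkhd] -> 13 lines: phqpk atpll oruzb lpk rbrf oxtvh ekkhd slyxu rim knj bulji votmd zbant
Hunk 2: at line 1 remove [oruzb] add [tdzo,tnpqq] -> 14 lines: phqpk atpll tdzo tnpqq lpk rbrf oxtvh ekkhd slyxu rim knj bulji votmd zbant
Hunk 3: at line 10 remove [knj,bulji] add [fwm,bzraf,jdfo] -> 15 lines: phqpk atpll tdzo tnpqq lpk rbrf oxtvh ekkhd slyxu rim fwm bzraf jdfo votmd zbant
Hunk 4: at line 10 remove [bzraf] add [ufr,byd] -> 16 lines: phqpk atpll tdzo tnpqq lpk rbrf oxtvh ekkhd slyxu rim fwm ufr byd jdfo votmd zbant
Hunk 5: at line 9 remove [rim] add [fnk] -> 16 lines: phqpk atpll tdzo tnpqq lpk rbrf oxtvh ekkhd slyxu fnk fwm ufr byd jdfo votmd zbant
Hunk 6: at line 10 remove [fwm,ufr,byd] add [wir] -> 14 lines: phqpk atpll tdzo tnpqq lpk rbrf oxtvh ekkhd slyxu fnk wir jdfo votmd zbant
Hunk 7: at line 8 remove [slyxu,fnk,wir] add [vce,oym,ufifl] -> 14 lines: phqpk atpll tdzo tnpqq lpk rbrf oxtvh ekkhd vce oym ufifl jdfo votmd zbant

Answer: phqpk
atpll
tdzo
tnpqq
lpk
rbrf
oxtvh
ekkhd
vce
oym
ufifl
jdfo
votmd
zbant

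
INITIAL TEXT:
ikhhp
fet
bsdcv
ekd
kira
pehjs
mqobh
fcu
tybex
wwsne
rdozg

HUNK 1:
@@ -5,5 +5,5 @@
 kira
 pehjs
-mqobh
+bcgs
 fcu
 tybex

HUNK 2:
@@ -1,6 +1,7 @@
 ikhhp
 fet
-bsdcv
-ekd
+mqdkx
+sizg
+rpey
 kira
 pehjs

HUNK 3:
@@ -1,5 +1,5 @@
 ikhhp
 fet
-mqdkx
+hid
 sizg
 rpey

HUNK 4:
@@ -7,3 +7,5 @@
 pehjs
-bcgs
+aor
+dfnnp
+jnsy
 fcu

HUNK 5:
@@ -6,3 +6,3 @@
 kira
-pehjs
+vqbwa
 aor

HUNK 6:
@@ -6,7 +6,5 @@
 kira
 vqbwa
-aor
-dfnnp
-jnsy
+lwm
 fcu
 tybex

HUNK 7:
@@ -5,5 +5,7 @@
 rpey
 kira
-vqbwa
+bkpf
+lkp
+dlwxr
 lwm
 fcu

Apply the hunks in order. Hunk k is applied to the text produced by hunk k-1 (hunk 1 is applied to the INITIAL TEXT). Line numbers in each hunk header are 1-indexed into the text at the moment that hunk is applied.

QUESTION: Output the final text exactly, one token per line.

Answer: ikhhp
fet
hid
sizg
rpey
kira
bkpf
lkp
dlwxr
lwm
fcu
tybex
wwsne
rdozg

Derivation:
Hunk 1: at line 5 remove [mqobh] add [bcgs] -> 11 lines: ikhhp fet bsdcv ekd kira pehjs bcgs fcu tybex wwsne rdozg
Hunk 2: at line 1 remove [bsdcv,ekd] add [mqdkx,sizg,rpey] -> 12 lines: ikhhp fet mqdkx sizg rpey kira pehjs bcgs fcu tybex wwsne rdozg
Hunk 3: at line 1 remove [mqdkx] add [hid] -> 12 lines: ikhhp fet hid sizg rpey kira pehjs bcgs fcu tybex wwsne rdozg
Hunk 4: at line 7 remove [bcgs] add [aor,dfnnp,jnsy] -> 14 lines: ikhhp fet hid sizg rpey kira pehjs aor dfnnp jnsy fcu tybex wwsne rdozg
Hunk 5: at line 6 remove [pehjs] add [vqbwa] -> 14 lines: ikhhp fet hid sizg rpey kira vqbwa aor dfnnp jnsy fcu tybex wwsne rdozg
Hunk 6: at line 6 remove [aor,dfnnp,jnsy] add [lwm] -> 12 lines: ikhhp fet hid sizg rpey kira vqbwa lwm fcu tybex wwsne rdozg
Hunk 7: at line 5 remove [vqbwa] add [bkpf,lkp,dlwxr] -> 14 lines: ikhhp fet hid sizg rpey kira bkpf lkp dlwxr lwm fcu tybex wwsne rdozg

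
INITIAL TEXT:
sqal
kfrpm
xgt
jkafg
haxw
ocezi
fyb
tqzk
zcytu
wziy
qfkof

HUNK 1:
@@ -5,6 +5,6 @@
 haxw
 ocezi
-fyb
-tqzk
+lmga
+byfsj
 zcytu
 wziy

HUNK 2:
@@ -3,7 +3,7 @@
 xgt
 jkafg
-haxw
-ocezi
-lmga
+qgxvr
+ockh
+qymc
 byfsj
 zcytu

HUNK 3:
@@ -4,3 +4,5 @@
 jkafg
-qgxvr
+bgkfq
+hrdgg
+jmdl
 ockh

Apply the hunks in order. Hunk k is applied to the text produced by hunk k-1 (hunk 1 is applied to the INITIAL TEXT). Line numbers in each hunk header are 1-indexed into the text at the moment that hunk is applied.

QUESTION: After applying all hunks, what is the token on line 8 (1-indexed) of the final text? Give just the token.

Answer: ockh

Derivation:
Hunk 1: at line 5 remove [fyb,tqzk] add [lmga,byfsj] -> 11 lines: sqal kfrpm xgt jkafg haxw ocezi lmga byfsj zcytu wziy qfkof
Hunk 2: at line 3 remove [haxw,ocezi,lmga] add [qgxvr,ockh,qymc] -> 11 lines: sqal kfrpm xgt jkafg qgxvr ockh qymc byfsj zcytu wziy qfkof
Hunk 3: at line 4 remove [qgxvr] add [bgkfq,hrdgg,jmdl] -> 13 lines: sqal kfrpm xgt jkafg bgkfq hrdgg jmdl ockh qymc byfsj zcytu wziy qfkof
Final line 8: ockh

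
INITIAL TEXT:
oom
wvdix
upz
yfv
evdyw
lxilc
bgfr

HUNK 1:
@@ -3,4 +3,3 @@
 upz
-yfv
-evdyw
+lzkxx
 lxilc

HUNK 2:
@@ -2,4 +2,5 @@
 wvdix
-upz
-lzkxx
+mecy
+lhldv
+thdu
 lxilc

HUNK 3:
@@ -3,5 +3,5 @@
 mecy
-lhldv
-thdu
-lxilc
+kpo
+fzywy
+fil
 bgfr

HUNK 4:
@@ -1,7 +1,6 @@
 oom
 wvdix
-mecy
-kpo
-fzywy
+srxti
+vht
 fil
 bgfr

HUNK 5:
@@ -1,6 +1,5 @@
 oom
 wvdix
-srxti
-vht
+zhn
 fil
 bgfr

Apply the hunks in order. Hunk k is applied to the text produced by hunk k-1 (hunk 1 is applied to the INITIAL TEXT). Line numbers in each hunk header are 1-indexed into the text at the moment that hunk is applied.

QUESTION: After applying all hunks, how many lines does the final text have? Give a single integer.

Answer: 5

Derivation:
Hunk 1: at line 3 remove [yfv,evdyw] add [lzkxx] -> 6 lines: oom wvdix upz lzkxx lxilc bgfr
Hunk 2: at line 2 remove [upz,lzkxx] add [mecy,lhldv,thdu] -> 7 lines: oom wvdix mecy lhldv thdu lxilc bgfr
Hunk 3: at line 3 remove [lhldv,thdu,lxilc] add [kpo,fzywy,fil] -> 7 lines: oom wvdix mecy kpo fzywy fil bgfr
Hunk 4: at line 1 remove [mecy,kpo,fzywy] add [srxti,vht] -> 6 lines: oom wvdix srxti vht fil bgfr
Hunk 5: at line 1 remove [srxti,vht] add [zhn] -> 5 lines: oom wvdix zhn fil bgfr
Final line count: 5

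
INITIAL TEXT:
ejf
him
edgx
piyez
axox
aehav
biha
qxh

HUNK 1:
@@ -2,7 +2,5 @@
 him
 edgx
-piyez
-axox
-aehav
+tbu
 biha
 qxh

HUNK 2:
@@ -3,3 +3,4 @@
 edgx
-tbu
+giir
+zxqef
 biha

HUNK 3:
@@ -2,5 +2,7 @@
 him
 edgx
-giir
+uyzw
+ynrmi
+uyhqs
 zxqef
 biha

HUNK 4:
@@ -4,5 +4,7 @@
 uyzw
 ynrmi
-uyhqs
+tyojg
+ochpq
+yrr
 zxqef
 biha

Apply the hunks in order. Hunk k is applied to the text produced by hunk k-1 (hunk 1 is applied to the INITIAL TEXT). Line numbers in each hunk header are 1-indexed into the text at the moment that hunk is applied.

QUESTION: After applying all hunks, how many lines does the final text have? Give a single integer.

Hunk 1: at line 2 remove [piyez,axox,aehav] add [tbu] -> 6 lines: ejf him edgx tbu biha qxh
Hunk 2: at line 3 remove [tbu] add [giir,zxqef] -> 7 lines: ejf him edgx giir zxqef biha qxh
Hunk 3: at line 2 remove [giir] add [uyzw,ynrmi,uyhqs] -> 9 lines: ejf him edgx uyzw ynrmi uyhqs zxqef biha qxh
Hunk 4: at line 4 remove [uyhqs] add [tyojg,ochpq,yrr] -> 11 lines: ejf him edgx uyzw ynrmi tyojg ochpq yrr zxqef biha qxh
Final line count: 11

Answer: 11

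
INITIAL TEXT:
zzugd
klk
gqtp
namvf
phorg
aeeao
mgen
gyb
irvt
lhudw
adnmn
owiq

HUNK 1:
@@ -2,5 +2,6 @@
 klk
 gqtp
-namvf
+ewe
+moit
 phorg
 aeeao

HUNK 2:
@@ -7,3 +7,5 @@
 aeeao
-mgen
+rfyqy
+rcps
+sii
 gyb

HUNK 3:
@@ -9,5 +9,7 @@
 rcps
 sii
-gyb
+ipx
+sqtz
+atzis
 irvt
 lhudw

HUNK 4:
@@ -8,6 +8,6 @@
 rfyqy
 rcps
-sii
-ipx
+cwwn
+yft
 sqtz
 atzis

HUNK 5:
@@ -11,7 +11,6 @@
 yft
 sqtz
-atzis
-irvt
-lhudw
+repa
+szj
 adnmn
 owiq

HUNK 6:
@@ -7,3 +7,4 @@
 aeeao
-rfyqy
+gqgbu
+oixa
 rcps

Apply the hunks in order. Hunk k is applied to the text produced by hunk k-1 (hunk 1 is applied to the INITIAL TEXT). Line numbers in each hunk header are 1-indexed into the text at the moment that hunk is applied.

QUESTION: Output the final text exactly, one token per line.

Answer: zzugd
klk
gqtp
ewe
moit
phorg
aeeao
gqgbu
oixa
rcps
cwwn
yft
sqtz
repa
szj
adnmn
owiq

Derivation:
Hunk 1: at line 2 remove [namvf] add [ewe,moit] -> 13 lines: zzugd klk gqtp ewe moit phorg aeeao mgen gyb irvt lhudw adnmn owiq
Hunk 2: at line 7 remove [mgen] add [rfyqy,rcps,sii] -> 15 lines: zzugd klk gqtp ewe moit phorg aeeao rfyqy rcps sii gyb irvt lhudw adnmn owiq
Hunk 3: at line 9 remove [gyb] add [ipx,sqtz,atzis] -> 17 lines: zzugd klk gqtp ewe moit phorg aeeao rfyqy rcps sii ipx sqtz atzis irvt lhudw adnmn owiq
Hunk 4: at line 8 remove [sii,ipx] add [cwwn,yft] -> 17 lines: zzugd klk gqtp ewe moit phorg aeeao rfyqy rcps cwwn yft sqtz atzis irvt lhudw adnmn owiq
Hunk 5: at line 11 remove [atzis,irvt,lhudw] add [repa,szj] -> 16 lines: zzugd klk gqtp ewe moit phorg aeeao rfyqy rcps cwwn yft sqtz repa szj adnmn owiq
Hunk 6: at line 7 remove [rfyqy] add [gqgbu,oixa] -> 17 lines: zzugd klk gqtp ewe moit phorg aeeao gqgbu oixa rcps cwwn yft sqtz repa szj adnmn owiq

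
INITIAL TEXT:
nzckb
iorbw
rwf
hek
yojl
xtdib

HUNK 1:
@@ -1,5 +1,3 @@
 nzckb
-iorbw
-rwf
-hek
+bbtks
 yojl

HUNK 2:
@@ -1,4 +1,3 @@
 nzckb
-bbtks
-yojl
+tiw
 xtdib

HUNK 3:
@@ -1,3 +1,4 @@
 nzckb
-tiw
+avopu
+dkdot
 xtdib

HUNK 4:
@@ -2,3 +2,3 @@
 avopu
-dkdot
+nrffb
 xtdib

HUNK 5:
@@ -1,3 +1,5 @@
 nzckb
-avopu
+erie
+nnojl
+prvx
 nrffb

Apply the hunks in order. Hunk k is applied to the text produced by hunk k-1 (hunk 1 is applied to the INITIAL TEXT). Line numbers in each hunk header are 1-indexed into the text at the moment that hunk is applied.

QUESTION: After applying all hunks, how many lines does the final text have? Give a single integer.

Hunk 1: at line 1 remove [iorbw,rwf,hek] add [bbtks] -> 4 lines: nzckb bbtks yojl xtdib
Hunk 2: at line 1 remove [bbtks,yojl] add [tiw] -> 3 lines: nzckb tiw xtdib
Hunk 3: at line 1 remove [tiw] add [avopu,dkdot] -> 4 lines: nzckb avopu dkdot xtdib
Hunk 4: at line 2 remove [dkdot] add [nrffb] -> 4 lines: nzckb avopu nrffb xtdib
Hunk 5: at line 1 remove [avopu] add [erie,nnojl,prvx] -> 6 lines: nzckb erie nnojl prvx nrffb xtdib
Final line count: 6

Answer: 6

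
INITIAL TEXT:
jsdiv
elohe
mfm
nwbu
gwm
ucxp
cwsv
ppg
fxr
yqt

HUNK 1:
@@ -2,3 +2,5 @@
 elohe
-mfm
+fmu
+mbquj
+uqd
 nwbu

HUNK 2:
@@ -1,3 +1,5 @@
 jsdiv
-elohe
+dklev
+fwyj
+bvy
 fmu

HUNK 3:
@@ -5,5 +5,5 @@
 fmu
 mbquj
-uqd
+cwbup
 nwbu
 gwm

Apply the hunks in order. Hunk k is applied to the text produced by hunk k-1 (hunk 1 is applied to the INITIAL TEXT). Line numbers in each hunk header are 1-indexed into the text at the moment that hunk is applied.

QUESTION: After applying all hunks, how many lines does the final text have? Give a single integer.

Hunk 1: at line 2 remove [mfm] add [fmu,mbquj,uqd] -> 12 lines: jsdiv elohe fmu mbquj uqd nwbu gwm ucxp cwsv ppg fxr yqt
Hunk 2: at line 1 remove [elohe] add [dklev,fwyj,bvy] -> 14 lines: jsdiv dklev fwyj bvy fmu mbquj uqd nwbu gwm ucxp cwsv ppg fxr yqt
Hunk 3: at line 5 remove [uqd] add [cwbup] -> 14 lines: jsdiv dklev fwyj bvy fmu mbquj cwbup nwbu gwm ucxp cwsv ppg fxr yqt
Final line count: 14

Answer: 14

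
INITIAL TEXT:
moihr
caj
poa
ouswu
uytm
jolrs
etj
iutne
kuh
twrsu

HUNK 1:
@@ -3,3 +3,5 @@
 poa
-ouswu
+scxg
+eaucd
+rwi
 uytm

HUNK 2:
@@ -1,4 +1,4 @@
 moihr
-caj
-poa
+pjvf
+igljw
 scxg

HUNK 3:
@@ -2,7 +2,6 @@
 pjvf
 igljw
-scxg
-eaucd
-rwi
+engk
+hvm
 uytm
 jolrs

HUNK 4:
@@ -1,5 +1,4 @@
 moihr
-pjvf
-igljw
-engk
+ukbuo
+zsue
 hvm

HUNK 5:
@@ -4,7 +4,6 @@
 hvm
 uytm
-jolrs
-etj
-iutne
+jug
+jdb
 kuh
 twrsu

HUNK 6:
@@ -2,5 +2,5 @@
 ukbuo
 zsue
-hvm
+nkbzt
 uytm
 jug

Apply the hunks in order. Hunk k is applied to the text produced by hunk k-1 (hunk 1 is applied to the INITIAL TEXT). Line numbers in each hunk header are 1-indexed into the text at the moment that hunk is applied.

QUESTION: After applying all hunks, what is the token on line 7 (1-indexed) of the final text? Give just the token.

Answer: jdb

Derivation:
Hunk 1: at line 3 remove [ouswu] add [scxg,eaucd,rwi] -> 12 lines: moihr caj poa scxg eaucd rwi uytm jolrs etj iutne kuh twrsu
Hunk 2: at line 1 remove [caj,poa] add [pjvf,igljw] -> 12 lines: moihr pjvf igljw scxg eaucd rwi uytm jolrs etj iutne kuh twrsu
Hunk 3: at line 2 remove [scxg,eaucd,rwi] add [engk,hvm] -> 11 lines: moihr pjvf igljw engk hvm uytm jolrs etj iutne kuh twrsu
Hunk 4: at line 1 remove [pjvf,igljw,engk] add [ukbuo,zsue] -> 10 lines: moihr ukbuo zsue hvm uytm jolrs etj iutne kuh twrsu
Hunk 5: at line 4 remove [jolrs,etj,iutne] add [jug,jdb] -> 9 lines: moihr ukbuo zsue hvm uytm jug jdb kuh twrsu
Hunk 6: at line 2 remove [hvm] add [nkbzt] -> 9 lines: moihr ukbuo zsue nkbzt uytm jug jdb kuh twrsu
Final line 7: jdb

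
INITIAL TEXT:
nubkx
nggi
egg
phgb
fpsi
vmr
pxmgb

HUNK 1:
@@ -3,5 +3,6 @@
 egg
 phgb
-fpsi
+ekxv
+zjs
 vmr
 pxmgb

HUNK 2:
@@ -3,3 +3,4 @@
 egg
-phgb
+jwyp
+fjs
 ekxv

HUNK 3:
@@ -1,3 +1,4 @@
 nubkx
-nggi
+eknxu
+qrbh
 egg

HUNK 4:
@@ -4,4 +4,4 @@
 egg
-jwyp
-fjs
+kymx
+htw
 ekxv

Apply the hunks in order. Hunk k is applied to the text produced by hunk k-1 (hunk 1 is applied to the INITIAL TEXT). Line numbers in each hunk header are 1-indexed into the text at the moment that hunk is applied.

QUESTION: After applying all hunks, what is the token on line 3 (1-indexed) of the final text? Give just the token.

Answer: qrbh

Derivation:
Hunk 1: at line 3 remove [fpsi] add [ekxv,zjs] -> 8 lines: nubkx nggi egg phgb ekxv zjs vmr pxmgb
Hunk 2: at line 3 remove [phgb] add [jwyp,fjs] -> 9 lines: nubkx nggi egg jwyp fjs ekxv zjs vmr pxmgb
Hunk 3: at line 1 remove [nggi] add [eknxu,qrbh] -> 10 lines: nubkx eknxu qrbh egg jwyp fjs ekxv zjs vmr pxmgb
Hunk 4: at line 4 remove [jwyp,fjs] add [kymx,htw] -> 10 lines: nubkx eknxu qrbh egg kymx htw ekxv zjs vmr pxmgb
Final line 3: qrbh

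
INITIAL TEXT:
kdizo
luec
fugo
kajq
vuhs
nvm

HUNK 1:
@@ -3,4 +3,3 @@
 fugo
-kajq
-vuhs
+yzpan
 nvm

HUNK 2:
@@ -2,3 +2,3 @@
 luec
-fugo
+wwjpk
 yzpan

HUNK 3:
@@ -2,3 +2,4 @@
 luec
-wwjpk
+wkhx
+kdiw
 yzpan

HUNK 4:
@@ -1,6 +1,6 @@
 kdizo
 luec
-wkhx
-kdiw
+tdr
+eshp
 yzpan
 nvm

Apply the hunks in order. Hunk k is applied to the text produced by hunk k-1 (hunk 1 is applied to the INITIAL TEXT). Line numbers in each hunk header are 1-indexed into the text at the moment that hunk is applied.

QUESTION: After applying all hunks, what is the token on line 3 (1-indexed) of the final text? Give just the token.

Hunk 1: at line 3 remove [kajq,vuhs] add [yzpan] -> 5 lines: kdizo luec fugo yzpan nvm
Hunk 2: at line 2 remove [fugo] add [wwjpk] -> 5 lines: kdizo luec wwjpk yzpan nvm
Hunk 3: at line 2 remove [wwjpk] add [wkhx,kdiw] -> 6 lines: kdizo luec wkhx kdiw yzpan nvm
Hunk 4: at line 1 remove [wkhx,kdiw] add [tdr,eshp] -> 6 lines: kdizo luec tdr eshp yzpan nvm
Final line 3: tdr

Answer: tdr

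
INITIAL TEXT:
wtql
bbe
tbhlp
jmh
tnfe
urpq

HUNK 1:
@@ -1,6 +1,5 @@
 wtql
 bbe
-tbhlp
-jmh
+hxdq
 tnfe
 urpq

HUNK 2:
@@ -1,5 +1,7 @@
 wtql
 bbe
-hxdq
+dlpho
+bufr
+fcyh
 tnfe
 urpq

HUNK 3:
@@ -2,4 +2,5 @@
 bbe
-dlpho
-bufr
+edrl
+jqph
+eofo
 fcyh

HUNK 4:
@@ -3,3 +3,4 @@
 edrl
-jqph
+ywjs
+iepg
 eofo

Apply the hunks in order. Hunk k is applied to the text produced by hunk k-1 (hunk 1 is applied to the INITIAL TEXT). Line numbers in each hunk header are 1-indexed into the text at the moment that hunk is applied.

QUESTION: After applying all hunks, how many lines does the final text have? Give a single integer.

Answer: 9

Derivation:
Hunk 1: at line 1 remove [tbhlp,jmh] add [hxdq] -> 5 lines: wtql bbe hxdq tnfe urpq
Hunk 2: at line 1 remove [hxdq] add [dlpho,bufr,fcyh] -> 7 lines: wtql bbe dlpho bufr fcyh tnfe urpq
Hunk 3: at line 2 remove [dlpho,bufr] add [edrl,jqph,eofo] -> 8 lines: wtql bbe edrl jqph eofo fcyh tnfe urpq
Hunk 4: at line 3 remove [jqph] add [ywjs,iepg] -> 9 lines: wtql bbe edrl ywjs iepg eofo fcyh tnfe urpq
Final line count: 9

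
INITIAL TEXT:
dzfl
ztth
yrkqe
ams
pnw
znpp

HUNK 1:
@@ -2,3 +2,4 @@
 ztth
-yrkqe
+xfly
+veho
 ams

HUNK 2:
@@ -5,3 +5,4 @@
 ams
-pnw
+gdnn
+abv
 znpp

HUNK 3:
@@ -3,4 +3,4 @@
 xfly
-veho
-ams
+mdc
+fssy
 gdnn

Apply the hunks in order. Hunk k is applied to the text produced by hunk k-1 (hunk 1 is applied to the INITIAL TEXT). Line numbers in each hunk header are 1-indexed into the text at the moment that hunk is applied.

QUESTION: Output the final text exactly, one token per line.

Answer: dzfl
ztth
xfly
mdc
fssy
gdnn
abv
znpp

Derivation:
Hunk 1: at line 2 remove [yrkqe] add [xfly,veho] -> 7 lines: dzfl ztth xfly veho ams pnw znpp
Hunk 2: at line 5 remove [pnw] add [gdnn,abv] -> 8 lines: dzfl ztth xfly veho ams gdnn abv znpp
Hunk 3: at line 3 remove [veho,ams] add [mdc,fssy] -> 8 lines: dzfl ztth xfly mdc fssy gdnn abv znpp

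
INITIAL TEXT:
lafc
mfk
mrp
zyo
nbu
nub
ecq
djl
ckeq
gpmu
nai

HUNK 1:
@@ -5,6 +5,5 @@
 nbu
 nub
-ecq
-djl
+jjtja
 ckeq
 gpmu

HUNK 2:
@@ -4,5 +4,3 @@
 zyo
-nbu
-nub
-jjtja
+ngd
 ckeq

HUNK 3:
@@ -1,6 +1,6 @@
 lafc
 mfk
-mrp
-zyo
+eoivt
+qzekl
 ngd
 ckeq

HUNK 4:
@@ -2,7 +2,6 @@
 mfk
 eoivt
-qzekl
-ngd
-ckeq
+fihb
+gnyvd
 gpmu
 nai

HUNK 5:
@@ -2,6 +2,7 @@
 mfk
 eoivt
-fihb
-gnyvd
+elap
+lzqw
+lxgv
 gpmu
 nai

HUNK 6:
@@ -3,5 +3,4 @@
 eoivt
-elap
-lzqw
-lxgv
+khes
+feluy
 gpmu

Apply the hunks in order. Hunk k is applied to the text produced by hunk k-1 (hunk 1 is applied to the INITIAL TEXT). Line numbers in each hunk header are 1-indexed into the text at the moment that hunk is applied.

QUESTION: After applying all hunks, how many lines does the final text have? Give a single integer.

Hunk 1: at line 5 remove [ecq,djl] add [jjtja] -> 10 lines: lafc mfk mrp zyo nbu nub jjtja ckeq gpmu nai
Hunk 2: at line 4 remove [nbu,nub,jjtja] add [ngd] -> 8 lines: lafc mfk mrp zyo ngd ckeq gpmu nai
Hunk 3: at line 1 remove [mrp,zyo] add [eoivt,qzekl] -> 8 lines: lafc mfk eoivt qzekl ngd ckeq gpmu nai
Hunk 4: at line 2 remove [qzekl,ngd,ckeq] add [fihb,gnyvd] -> 7 lines: lafc mfk eoivt fihb gnyvd gpmu nai
Hunk 5: at line 2 remove [fihb,gnyvd] add [elap,lzqw,lxgv] -> 8 lines: lafc mfk eoivt elap lzqw lxgv gpmu nai
Hunk 6: at line 3 remove [elap,lzqw,lxgv] add [khes,feluy] -> 7 lines: lafc mfk eoivt khes feluy gpmu nai
Final line count: 7

Answer: 7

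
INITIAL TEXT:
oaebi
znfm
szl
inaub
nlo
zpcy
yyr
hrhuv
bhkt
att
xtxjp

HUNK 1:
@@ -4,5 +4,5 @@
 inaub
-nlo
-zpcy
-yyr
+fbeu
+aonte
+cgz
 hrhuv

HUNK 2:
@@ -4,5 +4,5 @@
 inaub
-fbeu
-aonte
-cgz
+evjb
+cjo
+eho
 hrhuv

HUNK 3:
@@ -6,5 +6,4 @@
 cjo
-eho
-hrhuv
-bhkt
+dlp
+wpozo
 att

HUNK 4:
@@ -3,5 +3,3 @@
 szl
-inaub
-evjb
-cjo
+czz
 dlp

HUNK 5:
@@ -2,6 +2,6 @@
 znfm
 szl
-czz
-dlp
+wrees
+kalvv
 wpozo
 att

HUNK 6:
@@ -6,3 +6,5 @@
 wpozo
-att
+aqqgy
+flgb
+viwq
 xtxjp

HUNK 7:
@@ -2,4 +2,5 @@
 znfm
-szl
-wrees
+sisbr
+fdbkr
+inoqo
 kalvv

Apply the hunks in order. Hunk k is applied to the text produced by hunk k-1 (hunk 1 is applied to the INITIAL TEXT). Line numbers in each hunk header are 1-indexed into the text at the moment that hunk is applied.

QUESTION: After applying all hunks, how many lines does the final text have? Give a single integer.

Hunk 1: at line 4 remove [nlo,zpcy,yyr] add [fbeu,aonte,cgz] -> 11 lines: oaebi znfm szl inaub fbeu aonte cgz hrhuv bhkt att xtxjp
Hunk 2: at line 4 remove [fbeu,aonte,cgz] add [evjb,cjo,eho] -> 11 lines: oaebi znfm szl inaub evjb cjo eho hrhuv bhkt att xtxjp
Hunk 3: at line 6 remove [eho,hrhuv,bhkt] add [dlp,wpozo] -> 10 lines: oaebi znfm szl inaub evjb cjo dlp wpozo att xtxjp
Hunk 4: at line 3 remove [inaub,evjb,cjo] add [czz] -> 8 lines: oaebi znfm szl czz dlp wpozo att xtxjp
Hunk 5: at line 2 remove [czz,dlp] add [wrees,kalvv] -> 8 lines: oaebi znfm szl wrees kalvv wpozo att xtxjp
Hunk 6: at line 6 remove [att] add [aqqgy,flgb,viwq] -> 10 lines: oaebi znfm szl wrees kalvv wpozo aqqgy flgb viwq xtxjp
Hunk 7: at line 2 remove [szl,wrees] add [sisbr,fdbkr,inoqo] -> 11 lines: oaebi znfm sisbr fdbkr inoqo kalvv wpozo aqqgy flgb viwq xtxjp
Final line count: 11

Answer: 11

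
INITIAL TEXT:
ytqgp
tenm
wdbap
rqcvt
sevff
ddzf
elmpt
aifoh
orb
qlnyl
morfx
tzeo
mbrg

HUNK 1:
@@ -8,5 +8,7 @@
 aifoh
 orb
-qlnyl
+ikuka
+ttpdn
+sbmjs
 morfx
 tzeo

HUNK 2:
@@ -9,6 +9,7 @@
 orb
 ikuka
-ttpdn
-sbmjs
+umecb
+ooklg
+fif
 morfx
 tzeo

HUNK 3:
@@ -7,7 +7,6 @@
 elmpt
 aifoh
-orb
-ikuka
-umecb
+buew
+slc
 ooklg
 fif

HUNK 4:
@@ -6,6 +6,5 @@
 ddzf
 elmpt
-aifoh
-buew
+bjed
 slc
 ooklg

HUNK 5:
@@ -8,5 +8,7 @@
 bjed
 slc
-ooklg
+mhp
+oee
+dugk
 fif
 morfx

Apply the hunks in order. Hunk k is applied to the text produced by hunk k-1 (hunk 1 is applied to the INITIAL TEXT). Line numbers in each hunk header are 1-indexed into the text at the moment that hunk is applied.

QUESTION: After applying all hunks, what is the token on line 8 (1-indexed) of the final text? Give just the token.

Answer: bjed

Derivation:
Hunk 1: at line 8 remove [qlnyl] add [ikuka,ttpdn,sbmjs] -> 15 lines: ytqgp tenm wdbap rqcvt sevff ddzf elmpt aifoh orb ikuka ttpdn sbmjs morfx tzeo mbrg
Hunk 2: at line 9 remove [ttpdn,sbmjs] add [umecb,ooklg,fif] -> 16 lines: ytqgp tenm wdbap rqcvt sevff ddzf elmpt aifoh orb ikuka umecb ooklg fif morfx tzeo mbrg
Hunk 3: at line 7 remove [orb,ikuka,umecb] add [buew,slc] -> 15 lines: ytqgp tenm wdbap rqcvt sevff ddzf elmpt aifoh buew slc ooklg fif morfx tzeo mbrg
Hunk 4: at line 6 remove [aifoh,buew] add [bjed] -> 14 lines: ytqgp tenm wdbap rqcvt sevff ddzf elmpt bjed slc ooklg fif morfx tzeo mbrg
Hunk 5: at line 8 remove [ooklg] add [mhp,oee,dugk] -> 16 lines: ytqgp tenm wdbap rqcvt sevff ddzf elmpt bjed slc mhp oee dugk fif morfx tzeo mbrg
Final line 8: bjed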